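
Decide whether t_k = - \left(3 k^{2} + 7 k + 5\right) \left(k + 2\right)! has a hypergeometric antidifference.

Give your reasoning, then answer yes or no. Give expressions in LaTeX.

Ratio r(k) = (k + 3)*(7*k + 3*(k + 1)**2 + 12)/(3*k**2 + 7*k + 5).
Normal form (A,B,C) = (k + 3, 1, k**2 + 7*k/3 + 5/3).
Solve (k + 3)·f(k+1) − (1)·f(k) = k**2 + 7*k/3 + 5/3.
d = 1 from the (1,0,2) case.
A polynomial solution: f(k) = (3*k - 2)/3.
R(k) = B(k−1)·f(k)/C(k) = (3*k - 2)/(3*k**2 + 7*k + 5); s_k = R·t_k = -(3*k - 2)*factorial(k + 2).
Δs = -(3*k**2 + 7*k + 5)*factorial(k + 2), as required.

Yes. s_k = - \left(3 k - 2\right) \left(k + 2\right)!.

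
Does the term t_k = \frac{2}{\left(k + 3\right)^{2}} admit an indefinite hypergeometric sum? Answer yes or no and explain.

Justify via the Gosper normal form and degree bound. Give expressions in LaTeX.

No; the coefficient equations for f are inconsistent.

t_(k+1)/t_k = (k + 3)**2/(k + 4)**2.
A = k**2 + 6*k + 9, B = k**2 + 8*k + 16, C = 1.
Key eq: (k**2 + 6*k + 9)·f(k+1) = (k**2 + 6*k + 9)·f(k) + (1).
Bound: deg f ≤ 0.
Generic f = c0 gives residual -1; -1 = 0 cannot hold, so t_k is not Gosper-summable.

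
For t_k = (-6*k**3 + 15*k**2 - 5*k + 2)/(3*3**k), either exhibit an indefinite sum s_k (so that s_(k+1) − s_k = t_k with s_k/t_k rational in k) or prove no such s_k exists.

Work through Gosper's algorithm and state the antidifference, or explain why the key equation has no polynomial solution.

s_k = (3*k**3 - 3*k**2 + 4*k + 1)/3**k

The ratio is (6*k**3 + 3*k**2 - 7*k - 6)/(3*(6*k**3 - 15*k**2 + 5*k - 2)).
Normal form (A,B,C) = (1/3, 1, k**3 - 5*k**2/2 + 5*k/6 - 1/3).
f must satisfy (1/3)·f(k+1) − (1)·f(k) = k**3 - 5*k**2/2 + 5*k/6 - 1/3.
From deg A=0, deg B=0, deg C=3: d=3.
Solving with deg f ≤ 3: f(k) = -(3*k**3 - 3*k**2 + 4*k + 1)/2.
Then R = B(k−1)f/C = -3*(3*k**3 - 3*k**2 + 4*k + 1)/(6*k**3 - 15*k**2 + 5*k - 2), so s_k = R(k)·t_k = (3*k**3 - 3*k**2 + 4*k + 1)/3**k.
Verify: (-6*k**3 + 15*k**2 - 5*k + 2)/(3*3**k) matches t_k.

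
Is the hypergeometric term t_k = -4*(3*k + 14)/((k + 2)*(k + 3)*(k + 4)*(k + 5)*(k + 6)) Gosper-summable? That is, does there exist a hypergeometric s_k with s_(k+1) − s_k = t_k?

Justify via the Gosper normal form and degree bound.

Yes. s_k = 2*k*(-k**2 - 10*k - 31)/(15*(k**3 + 10*k**2 + 31*k + 30)).

Ratio r(k) = (k + 2)*(3*k + 17)/((k + 7)*(3*k + 14)).
Normal form (A,B,C) = (k + 2, k + 7, k + 14/3).
f must satisfy (k + 2)·f(k+1) − (k + 6)·f(k) = k + 14/3.
Bound: deg f ≤ 4.
Match coefficients ⇒ f(k) = k*(k + 4)*(k**2 + 10*k + 31)/90.
Then R = B(k−1)f/C = k*(k + 4)*(k + 6)*(k**2 + 10*k + 31)/(30*(3*k + 14)), so s_k = R(k)·t_k = 2*k*(-k**2 - 10*k - 31)/(15*(k**3 + 10*k**2 + 31*k + 30)).
Δs = 4*(-3*k - 14)/(k**5 + 20*k**4 + 155*k**3 + 580*k**2 + 1044*k + 720), as required.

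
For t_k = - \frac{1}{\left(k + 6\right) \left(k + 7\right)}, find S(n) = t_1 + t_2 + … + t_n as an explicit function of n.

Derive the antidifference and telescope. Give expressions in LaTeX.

Compute t_(k+1)/t_k: get (k + 6)/(k + 8).
Gosper form: A/B · C(k+1)/C(k) with A=k + 6, B=k + 8, C=1.
Solve (k + 6)·f(k+1) − (k + 7)·f(k) = 1.
deg f ≤ 1 (via 1,1,0).
A polynomial solution: f(k) = k/6.
Then R = B(k−1)f/C = k*(k + 7)/6, so s_k = R(k)·t_k = -k/(6*k + 36).
Verify: -1/(k**2 + 13*k + 42) matches t_k.
s_(n+1) = (-n - 1)/(6*(n + 7)) and s_(1) = -1/42, so S(n) = -n/(7*n + 49).

S(n) = - \frac{n}{7 n + 49}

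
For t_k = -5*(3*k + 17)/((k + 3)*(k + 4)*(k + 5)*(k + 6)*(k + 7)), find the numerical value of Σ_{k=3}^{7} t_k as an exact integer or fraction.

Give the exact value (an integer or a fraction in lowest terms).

Σ = -25/2376

Step 1: r(k) = (k + 3)*(3*k + 20)/((k + 8)*(3*k + 17)).
A = k + 3, B = k + 8, C = k + 17/3.
Set up (k + 3)·f(k+1) − (k + 7)·f(k) − (k + 17/3) = 0.
d = 4 from the (1,1,1) case.
Match coefficients ⇒ f(k) = k*(k + 5)*(k**2 + 13*k + 54)/216.
So s_k = (B(k−1)f/C)·t_k = (k*(k + 5)*(k + 7)*(k**2 + 13*k + 54)/(72*(3*k + 17)))·t_k = 5*k*(-k**2 - 13*k - 54)/(72*(k**3 + 13*k**2 + 54*k + 72)).
Δs = 5*(-3*k - 17)/(k**5 + 25*k**4 + 245*k**3 + 1175*k**2 + 2754*k + 2520), as required.
Telescoping: Σ = s_(8) − s_(3) = -185/2772 − (-85/1512) = -25/2376.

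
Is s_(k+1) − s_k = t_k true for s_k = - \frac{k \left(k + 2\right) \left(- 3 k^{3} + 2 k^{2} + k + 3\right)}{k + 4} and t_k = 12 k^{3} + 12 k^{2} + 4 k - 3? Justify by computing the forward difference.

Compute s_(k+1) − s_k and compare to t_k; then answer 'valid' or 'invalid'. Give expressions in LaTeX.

s_(k+1) = (3*k**5 + 19*k**4 + 41*k**3 + 34*k**2 - 9)/(k + 5)
s_(k+1) − s_k = (12*k**5 + 102*k**4 + 228*k**3 + 167*k**2 + 21*k - 36)/(k**2 + 9*k + 20)
(s_(k+1) − s_k) − t_k = 2*(-9*k**4 - 62*k**3 - 53*k**2 - 16*k + 12)/(k**2 + 9*k + 20)

Invalid: residual \frac{2 \left(- 9 k^{4} - 62 k^{3} - 53 k^{2} - 16 k + 12\right)}{k^{2} + 9 k + 20} ≠ 0.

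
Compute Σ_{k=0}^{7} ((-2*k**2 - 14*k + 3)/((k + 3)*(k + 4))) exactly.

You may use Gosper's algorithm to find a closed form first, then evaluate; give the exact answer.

Σ = -104/11

Step 1: r(k) = (k + 3)*(14*k + 2*(k + 1)**2 + 11)/((k + 5)*(2*k**2 + 14*k - 3)).
So A=k + 3 and B=k + 5, with C=k**2 + 7*k - 3/2.
Set up (k + 3)·f(k+1) − (k + 4)·f(k) − (k**2 + 7*k - 3/2) = 0.
Bound: deg f ≤ 2.
Solving with deg f ≤ 2: f(k) = k*(2*k - 3)/2.
R(k) = B(k−1)·f(k)/C(k) = k*(k + 4)*(2*k - 3)/(2*k**2 + 14*k - 3); s_k = R·t_k = k*(3 - 2*k)/(k + 3).
Verify: (-2*k**2 - 14*k + 3)/(k**2 + 7*k + 12) matches t_k.
Σ_(k=0)^(7) t_k = s_(8) − s_(0) = -104/11 − (0) = -104/11.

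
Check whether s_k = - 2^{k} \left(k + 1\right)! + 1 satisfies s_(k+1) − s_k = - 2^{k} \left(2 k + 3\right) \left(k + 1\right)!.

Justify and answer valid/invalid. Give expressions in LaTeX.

valid; difference matches t_k

s_(k+1) = -2**(k + 1)*factorial(k + 2) + 1
s_(k+1) − s_k = -2**k*(2*k + 3)*factorial(k + 1)
(s_(k+1) − s_k) − t_k = 0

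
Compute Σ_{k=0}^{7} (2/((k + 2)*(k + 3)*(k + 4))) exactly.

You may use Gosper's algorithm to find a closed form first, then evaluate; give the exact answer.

Σ = 26/165

t_(k+1)/t_k = (k + 2)/(k + 5).
A = k + 2, B = k + 5, C = 1.
Solve (k + 2)·f(k+1) − (k + 4)·f(k) = 1.
From deg A=1, deg B=1, deg C=0: d=2.
Coefficient equations give f(k) = k*(k + 5)/12.
So s_k = (B(k−1)f/C)·t_k = (k*(k + 4)*(k + 5)/12)·t_k = k*(k + 5)/(6*(k + 2)*(k + 3)).
Δs = 2/(k**3 + 9*k**2 + 26*k + 24), as required.
Σ_(k=0)^(7) t_k = s_(8) − s_(0) = 26/165 − (0) = 26/165.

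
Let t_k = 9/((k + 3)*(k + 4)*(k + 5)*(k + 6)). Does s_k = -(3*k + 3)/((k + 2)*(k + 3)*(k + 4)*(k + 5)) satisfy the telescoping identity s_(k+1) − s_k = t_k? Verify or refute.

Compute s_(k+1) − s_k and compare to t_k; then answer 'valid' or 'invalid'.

s_(k+1) = 3*(-k - 2)/((k + 3)*(k + 4)*(k + 5)*(k + 6))
s_(k+1) − s_k = 3*(3*k + 2)/(k**5 + 20*k**4 + 155*k**3 + 580*k**2 + 1044*k + 720)
(s_(k+1) − s_k) − t_k = -12/(k**5 + 20*k**4 + 155*k**3 + 580*k**2 + 1044*k + 720)

Invalid: residual -12/(k**5 + 20*k**4 + 155*k**3 + 580*k**2 + 1044*k + 720) ≠ 0.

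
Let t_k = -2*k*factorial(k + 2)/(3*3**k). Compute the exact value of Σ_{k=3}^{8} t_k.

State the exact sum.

Σ = -983440/243

Step 1: r(k) = (k + 1)*(k + 3)/(3*k).
A = k/3 + 1, B = 1, C = k.
Need (k/3 + 1)·f(k+1) − (1)·f(k) = k.
d = 0 from the (1,0,1) case.
Solving with deg f ≤ 0: f(k) = 3.
So s_k = (B(k−1)f/C)·t_k = (3/k)·t_k = -2*factorial(k + 2)/3**k.
Δs = -2*k*factorial(k + 2)/(3*3**k), as required.
Telescoping: Σ = s_(9) − s_(3) = -985600/243 − (-80/9) = -983440/243.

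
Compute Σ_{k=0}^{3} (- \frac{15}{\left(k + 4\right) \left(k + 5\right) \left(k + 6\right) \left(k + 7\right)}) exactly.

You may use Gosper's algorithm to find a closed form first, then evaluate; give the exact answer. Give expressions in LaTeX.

t_(k+1)/t_k = (k + 4)/(k + 8).
Factor: A=k + 4; B=k + 8; C=1.
Key eq: (k + 4)·f(k+1) = (k + 7)·f(k) + (1).
Degrees (1,1,0) ⇒ d ≤ 3.
A polynomial solution: f(k) = k*(k**2 + 15*k + 74)/360.
Certificate R = B(k−1)f/C = k*(k + 7)*(k**2 + 15*k + 74)/360 gives s_k = k*(-k**2 - 15*k - 74)/(24*(k + 4)*(k + 5)*(k + 6)).
Δs = -15/(k**4 + 22*k**3 + 179*k**2 + 638*k + 840), as required.
Telescoping: Σ = s_(4) − s_(0) = -5/144 − (0) = -5/144.

Σ = -5/144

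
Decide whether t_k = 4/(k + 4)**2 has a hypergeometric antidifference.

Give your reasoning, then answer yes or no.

Step 1: r(k) = (k + 4)**2/(k + 5)**2.
So A=k**2 + 8*k + 16 and B=k**2 + 10*k + 25, with C=1.
Need (k**2 + 8*k + 16)·f(k+1) − (k**2 + 8*k + 16)·f(k) = 1.
From deg A=2, deg B=2, deg C=0: d=0.
Put f(k) = c0: A·f(k+1) − B(k−1)·f(k) − C = -1; need -1 = 0 — inconsistent ⇒ no f, not summable.

No; the coefficient equations for f are inconsistent.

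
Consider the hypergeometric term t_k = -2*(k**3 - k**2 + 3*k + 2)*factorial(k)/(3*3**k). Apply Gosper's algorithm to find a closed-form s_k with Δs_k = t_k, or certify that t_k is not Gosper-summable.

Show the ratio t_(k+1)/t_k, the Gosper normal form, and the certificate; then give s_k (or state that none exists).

t_(k+1)/t_k = (k + 1)*(3*k + (k + 1)**3 - (k + 1)**2 + 5)/(3*(k**3 - k**2 + 3*k + 2)).
Factor: A=k/3 + 1/3; B=1; C=k**3 - k**2 + 3*k + 2.
Solve (k/3 + 1/3)·f(k+1) − (1)·f(k) = k**3 - k**2 + 3*k + 2.
d = 2 from the (1,0,3) case.
Solving with deg f ≤ 2: f(k) = 3*(k**2 - k - 1).
So s_k = (B(k−1)f/C)·t_k = (3*(k**2 - k - 1)/(k**3 - k**2 + 3*k + 2))·t_k = 2*(-k**2 + k + 1)*factorial(k)/3**k.
Δs = -2*(k**3 - k**2 + 3*k + 2)*factorial(k)/(3*3**k), as required.

s_k = 2*(-k**2 + k + 1)*factorial(k)/3**k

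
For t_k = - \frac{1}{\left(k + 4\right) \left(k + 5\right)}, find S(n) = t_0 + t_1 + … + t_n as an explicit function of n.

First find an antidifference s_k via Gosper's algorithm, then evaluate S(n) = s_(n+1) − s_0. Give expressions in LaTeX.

S(n) = \frac{- n - 1}{4 \left(n + 5\right)}

t_(k+1)/t_k = (k + 4)/(k + 6).
So A=k + 4 and B=k + 6, with C=1.
Solve (k + 4)·f(k+1) − (k + 5)·f(k) = 1.
deg f ≤ 1 (via 1,1,0).
Solving with deg f ≤ 1: f(k) = k/4.
Certificate R = B(k−1)f/C = k*(k + 5)/4 gives s_k = -k/(4*k + 16).
Check: Δs_k = -1/(k**2 + 9*k + 20). ✓
Σ_(k=0)^n t_k = s_(n+1) − s_(0) = ((-n - 1)/(4*(n + 5))) − (0), i.e. (-n - 1)/(4*(n + 5)).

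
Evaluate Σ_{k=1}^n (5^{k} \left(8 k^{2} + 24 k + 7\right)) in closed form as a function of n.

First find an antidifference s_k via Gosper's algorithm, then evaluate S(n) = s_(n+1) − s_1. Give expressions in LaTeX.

S(n) = 10 \cdot 5^{n} n^{2} + 25 \cdot 5^{n} n + 5 \cdot 5^{n} - 5

r(k) = 5*(8*k**2 + 40*k + 39)/(8*k**2 + 24*k + 7) after simplifying.
Take A(k)=5, B(k)=1, C(k)=k**2 + 3*k + 7/8.
Need (5)·f(k+1) − (1)·f(k) = k**2 + 3*k + 7/8.
Bound: deg f ≤ 2.
Match coefficients ⇒ f(k) = (2*k**2 + k - 2)/8.
Then R = B(k−1)f/C = (2*k**2 + k - 2)/(8*k**2 + 24*k + 7), so s_k = R(k)·t_k = 5**k*(2*k**2 + k - 2).
Δs = 5**k*(8*k**2 + 24*k + 7), as required.
s_(n+1) = 5**(n + 1)*(2*n**2 + 5*n + 1) and s_(1) = 5, so S(n) = 10*5**n*n**2 + 25*5**n*n + 5*5**n - 5.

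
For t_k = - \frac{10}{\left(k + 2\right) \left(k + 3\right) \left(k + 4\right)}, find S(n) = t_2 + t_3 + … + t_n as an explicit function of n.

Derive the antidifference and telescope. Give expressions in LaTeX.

S(n) = \frac{- n^{2} - 7 n + 8}{4 \left(n^{2} + 7 n + 12\right)}

Step 1: r(k) = (k + 2)/(k + 5).
So A=k + 2 and B=k + 5, with C=1.
f must satisfy (k + 2)·f(k+1) − (k + 4)·f(k) = 1.
Bound: deg f ≤ 2.
Solving with deg f ≤ 2: f(k) = k*(k + 5)/12.
Get s_k = R·t_k = 5*k*(-k - 5)/(6*(k + 2)*(k + 3)) with R(k) = B(k−1)f(k)/C(k) = k*(k + 4)*(k + 5)/12.
s_(k+1) − s_k = -10/(k**3 + 9*k**2 + 26*k + 24) = t_k.
s_(n+1) = 5*(-n**2 - 7*n - 6)/(6*(n**2 + 7*n + 12)) and s_(2) = -7/12, so S(n) = (-n**2 - 7*n + 8)/(4*(n**2 + 7*n + 12)).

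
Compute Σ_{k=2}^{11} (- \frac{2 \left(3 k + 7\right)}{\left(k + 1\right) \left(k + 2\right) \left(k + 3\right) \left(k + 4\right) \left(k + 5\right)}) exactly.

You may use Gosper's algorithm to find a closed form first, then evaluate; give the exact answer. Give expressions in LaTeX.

Ratio r(k) = (k + 1)*(3*k + 10)/((k + 6)*(3*k + 7)).
Factor: A=k + 1; B=k + 6; C=k + 7/3.
Set up (k + 1)·f(k+1) − (k + 5)·f(k) − (k + 7/3) = 0.
Degrees (1,1,1) ⇒ d ≤ 4.
Solve for f: f(k) = k*(k + 2)*(k**2 + 8*k + 19)/36 (degree 4 ≤ 4).
So s_k = (B(k−1)f/C)·t_k = (k*(k + 2)*(k + 5)*(k**2 + 8*k + 19)/(12*(3*k + 7)))·t_k = k*(-k**2 - 8*k - 19)/(6*(k**3 + 8*k**2 + 19*k + 12)).
s_(k+1) − s_k = 2*(-3*k - 7)/(k**5 + 15*k**4 + 85*k**3 + 225*k**2 + 274*k + 120) = t_k.
Evaluate s at k=12 and k=2: -259/1560 and -13/90; difference -101/4680.

Σ = -101/4680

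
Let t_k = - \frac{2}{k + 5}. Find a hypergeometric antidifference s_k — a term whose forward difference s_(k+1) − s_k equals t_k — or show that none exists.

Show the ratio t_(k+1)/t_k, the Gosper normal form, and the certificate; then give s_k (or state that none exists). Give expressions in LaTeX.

none — t_k is not Gosper-summable

Ratio r(k) = (k + 5)/(k + 6).
So A=k + 5 and B=k + 6, with C=1.
f must satisfy (k + 5)·f(k+1) − (k + 5)·f(k) = 1.
deg f ≤ 0 (via 1,1,0).
Put f(k) = c0: A·f(k+1) − B(k−1)·f(k) − C = -1; need -1 = 0 — inconsistent ⇒ no f, not summable.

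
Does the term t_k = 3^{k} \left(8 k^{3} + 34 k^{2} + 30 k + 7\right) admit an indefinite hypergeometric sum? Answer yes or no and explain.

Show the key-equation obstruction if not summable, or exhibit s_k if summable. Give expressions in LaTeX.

The ratio is 3*(8*k**3 + 58*k**2 + 122*k + 79)/(8*k**3 + 34*k**2 + 30*k + 7).
Gosper form: A/B · C(k+1)/C(k) with A=3, B=1, C=k**3 + 17*k**2/4 + 15*k/4 + 7/8.
Need (3)·f(k+1) − (1)·f(k) = k**3 + 17*k**2/4 + 15*k/4 + 7/8.
Bound: deg f ≤ 3.
Solve for f: f(k) = (4*k**3 - k**2 - 1)/8 (degree 3 ≤ 3).
So s_k = (B(k−1)f/C)·t_k = ((4*k**3 - k**2 - 1)/(8*k**3 + 34*k**2 + 30*k + 7))·t_k = 3**k*(4*k**3 - k**2 - 1).
Verify: 3**k*(8*k**3 + 34*k**2 + 30*k + 7) matches t_k.

Yes. s_k = 3^{k} \left(4 k^{3} - k^{2} - 1\right).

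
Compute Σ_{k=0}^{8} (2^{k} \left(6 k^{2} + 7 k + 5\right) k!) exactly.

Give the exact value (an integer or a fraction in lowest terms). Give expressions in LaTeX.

Σ = 4830658561

Ratio r(k) = 2*(6*k**3 + 25*k**2 + 37*k + 18)/(6*k**2 + 7*k + 5).
So A=2*k + 2 and B=1, with C=k**2 + 7*k/6 + 5/6.
Set up (2*k + 2)·f(k+1) − (1)·f(k) − (k**2 + 7*k/6 + 5/6) = 0.
deg f ≤ 1 (via 1,0,2).
Coefficient equations give f(k) = (3*k - 1)/6.
Certificate R = B(k−1)f/C = (3*k - 1)/(6*k**2 + 7*k + 5) gives s_k = 2**k*(3*k - 1)*factorial(k).
s_(k+1) − s_k = 2**k*(6*k**2 + 7*k + 5)*factorial(k) = t_k.
Sum = s_(9) − s_(0); s_(9) = 4830658560, s_(0) = -1 ⇒ 4830658561.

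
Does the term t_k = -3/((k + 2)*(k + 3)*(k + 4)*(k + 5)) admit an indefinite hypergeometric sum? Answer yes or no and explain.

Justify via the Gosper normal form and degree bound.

Yes. s_k = k*(-k**2 - 9*k - 26)/(24*(k + 2)*(k + 3)*(k + 4)).

t_(k+1)/t_k = (k + 2)/(k + 6).
Take A(k)=k + 2, B(k)=k + 6, C(k)=1.
Set up (k + 2)·f(k+1) − (k + 5)·f(k) − (1) = 0.
d = 3 from the (1,1,0) case.
Match coefficients ⇒ f(k) = k*(k**2 + 9*k + 26)/72.
Get s_k = R·t_k = k*(-k**2 - 9*k - 26)/(24*(k + 2)*(k + 3)*(k + 4)) with R(k) = B(k−1)f(k)/C(k) = k*(k + 5)*(k**2 + 9*k + 26)/72.
Δs = -3/(k**4 + 14*k**3 + 71*k**2 + 154*k + 120), as required.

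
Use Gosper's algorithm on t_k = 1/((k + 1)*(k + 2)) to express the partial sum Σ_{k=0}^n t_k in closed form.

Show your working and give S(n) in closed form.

Compute t_(k+1)/t_k: get (k + 1)/(k + 3).
So A=k + 1 and B=k + 3, with C=1.
Need (k + 1)·f(k+1) − (k + 2)·f(k) = 1.
From deg A=1, deg B=1, deg C=0: d=1.
Solve for f: f(k) = k (degree 1 ≤ 1).
So s_k = (B(k−1)f/C)·t_k = (k*(k + 2))·t_k = k/(k + 1).
Δs = 1/(k**2 + 3*k + 2), as required.
Telescope: S(n) = s_(n+1) − s_(0) = (n + 1)/(n + 2) − (0) = (n + 1)/(n + 2).

S(n) = (n + 1)/(n + 2)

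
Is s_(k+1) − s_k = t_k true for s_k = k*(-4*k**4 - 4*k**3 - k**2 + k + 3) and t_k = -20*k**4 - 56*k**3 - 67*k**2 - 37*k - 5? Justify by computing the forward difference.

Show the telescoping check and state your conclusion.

Valid — Δs_k = t_k.

s_(k+1) = -(k + 1)*(-k + 4*(k + 1)**4 + 4*(k + 1)**3 + (k + 1)**2 - 4)
s_(k+1) − s_k = -20*k**4 - 56*k**3 - 67*k**2 - 37*k - 5
(s_(k+1) − s_k) − t_k = 0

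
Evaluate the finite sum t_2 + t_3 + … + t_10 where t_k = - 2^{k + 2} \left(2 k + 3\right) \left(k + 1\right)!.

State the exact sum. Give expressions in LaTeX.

Σ = -3923981107104

The ratio is 2*(k + 2)*(2*k + 5)/(2*k + 3).
Gosper form: A/B · C(k+1)/C(k) with A=2*k + 4, B=1, C=k + 3/2.
Need (2*k + 4)·f(k+1) − (1)·f(k) = k + 3/2.
Bound: deg f ≤ 0.
Solving with deg f ≤ 0: f(k) = 1/2.
R(k) = B(k−1)·f(k)/C(k) = 1/(2*k + 3); s_k = R·t_k = -2**(k + 2)*factorial(k + 1).
Check: Δs_k = -2**(k + 2)*(2*k + 3)*factorial(k + 1). ✓
Sum = s_(11) − s_(2); s_(11) = -3923981107200, s_(2) = -96 ⇒ -3923981107104.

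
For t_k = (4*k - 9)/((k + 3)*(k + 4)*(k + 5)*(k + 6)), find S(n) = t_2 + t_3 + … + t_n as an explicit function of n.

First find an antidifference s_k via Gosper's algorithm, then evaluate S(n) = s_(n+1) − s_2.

S(n) = (n**3 + 15*n**2 - 66*n + 50)/(70*(n**3 + 15*n**2 + 74*n + 120))

Compute t_(k+1)/t_k: get (k + 3)*(4*k - 5)/((k + 7)*(4*k - 9)).
A = k + 3, B = k + 7, C = k - 9/4.
Need (k + 3)·f(k+1) − (k + 6)·f(k) = k - 9/4.
Bound: deg f ≤ 3.
Solving with deg f ≤ 3: f(k) = -k*(k**2 + 12*k + 167)/240.
R(k) = B(k−1)·f(k)/C(k) = -k*(k + 6)*(k**2 + 12*k + 167)/(60*(4*k - 9)); s_k = R·t_k = k*(-k**2 - 12*k - 167)/(60*(k + 3)*(k + 4)*(k + 5)).
s_(k+1) − s_k = (4*k - 9)/(k**4 + 18*k**3 + 119*k**2 + 342*k + 360) = t_k.
Evaluate: s_(n+1) = (-n**3 - 15*n**2 - 194*n - 180)/(60*(n**3 + 15*n**2 + 74*n + 120)); subtract s_(2) = -13/420 ⇒ S(n) = (n**3 + 15*n**2 - 66*n + 50)/(70*(n**3 + 15*n**2 + 74*n + 120)).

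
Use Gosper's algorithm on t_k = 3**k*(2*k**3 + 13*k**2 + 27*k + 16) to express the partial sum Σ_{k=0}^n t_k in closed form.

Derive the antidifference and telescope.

S(n) = 3*3**n*n**3 + 15*3**n*n**2 + 30*3**n*n + 15*3**n + 1

Step 1: r(k) = 3*(2*k**3 + 19*k**2 + 59*k + 58)/(2*k**3 + 13*k**2 + 27*k + 16).
Factor: A=3; B=1; C=k**3 + 13*k**2/2 + 27*k/2 + 8.
Solve (3)·f(k+1) − (1)·f(k) = k**3 + 13*k**2/2 + 27*k/2 + 8.
Degrees (0,0,3) ⇒ d ≤ 3.
Solve for f: f(k) = (k**3 + 2*k**2 + 3*k - 1)/2 (degree 3 ≤ 3).
R(k) = B(k−1)·f(k)/C(k) = (k**3 + 2*k**2 + 3*k - 1)/((k + 1)*(2*k**2 + 11*k + 16)); s_k = R·t_k = 3**k*(k**3 + 2*k**2 + 3*k - 1).
Check: Δs_k = 3**k*(2*k**3 + 13*k**2 + 27*k + 16). ✓
Σ_(k=0)^n t_k = s_(n+1) − s_(0) = (3**(n + 1)*(n**3 + 5*n**2 + 10*n + 5)) − (-1), i.e. 3*3**n*n**3 + 15*3**n*n**2 + 30*3**n*n + 15*3**n + 1.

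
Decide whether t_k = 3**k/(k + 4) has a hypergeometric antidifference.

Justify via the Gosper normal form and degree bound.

The ratio is 3*(k + 4)/(k + 5).
Gosper form: A/B · C(k+1)/C(k) with A=3*k + 12, B=k + 5, C=1.
Solve (3*k + 12)·f(k+1) − (k + 4)·f(k) = 1.
deg f ≤ -1 (via 1,1,0).
Negative degree bound (-1): no f exists, t_k not Gosper-summable.

No; the degree bound rules out any f.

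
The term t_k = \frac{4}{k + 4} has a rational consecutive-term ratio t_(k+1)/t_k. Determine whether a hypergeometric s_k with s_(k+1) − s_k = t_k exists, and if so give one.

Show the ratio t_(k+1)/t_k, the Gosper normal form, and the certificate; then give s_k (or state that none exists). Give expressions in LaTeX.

none — t_k is not Gosper-summable

r(k) = (k + 4)/(k + 5) after simplifying.
Normal form (A,B,C) = (k + 4, k + 5, 1).
Set up (k + 4)·f(k+1) − (k + 4)·f(k) − (1) = 0.
From deg A=1, deg B=1, deg C=0: d=0.
f = c0 ⇒ A·f(k+1) − B(k−1)·f(k) − C = -1. The system {-1 = 0} is inconsistent; no antidifference.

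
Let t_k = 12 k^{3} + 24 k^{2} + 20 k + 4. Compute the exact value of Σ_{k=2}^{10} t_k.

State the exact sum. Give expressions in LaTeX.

Σ = 46620

Compute t_(k+1)/t_k: get (3*k**3 + 15*k**2 + 26*k + 15)/(3*k**3 + 6*k**2 + 5*k + 1).
Factor: A=1; B=1; C=k**3 + 2*k**2 + 5*k/3 + 1/3.
Need (1)·f(k+1) − (1)·f(k) = k**3 + 2*k**2 + 5*k/3 + 1/3.
Bound: deg f ≤ 4.
Solving with deg f ≤ 4: f(k) = k*(3*k**3 + 2*k**2 + k - 2)/12.
R(k) = B(k−1)·f(k)/C(k) = k*(3*k**3 + 2*k**2 + k - 2)/(4*(3*k**3 + 6*k**2 + 5*k + 1)); s_k = R·t_k = k*(3*k**3 + 2*k**2 + k - 2).
Verify: 12*k**3 + 24*k**2 + 20*k + 4 matches t_k.
Telescoping: Σ = s_(11) − s_(2) = 46684 − (64) = 46620.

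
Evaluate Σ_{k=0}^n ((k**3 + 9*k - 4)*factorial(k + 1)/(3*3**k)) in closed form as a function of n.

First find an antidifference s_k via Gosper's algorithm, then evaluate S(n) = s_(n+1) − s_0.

S(n) = (-12*3**n + n**4*factorial(n) + 4*n**3*factorial(n) + 9*n**2*factorial(n) + 14*n*factorial(n) + 8*factorial(n))/(3*3**n)

r(k) = (k + 2)*(9*k + (k + 1)**3 + 5)/(3*(k**3 + 9*k - 4)) after simplifying.
A = k/3 + 2/3, B = 1, C = k**3 + 9*k - 4.
Key eq: (k/3 + 2/3)·f(k+1) = (1)·f(k) + (k**3 + 9*k - 4).
From deg A=1, deg B=0, deg C=3: d=2.
Match coefficients ⇒ f(k) = 3*(k**2 - k + 4).
Certificate R = B(k−1)f/C = 3*(k**2 - k + 4)/(k**3 + 9*k - 4) gives s_k = (k**2 - k + 4)*factorial(k + 1)/3**k.
Δs = (k**3 + 9*k - 4)*factorial(k + 1)/(3*3**k), as required.
Evaluate: s_(n+1) = 3**(-n - 1)*(n**2 + n + 4)*factorial(n + 2); subtract s_(0) = 4 ⇒ S(n) = (-12*3**n + n**4*factorial(n) + 4*n**3*factorial(n) + 9*n**2*factorial(n) + 14*n*factorial(n) + 8*factorial(n))/(3*3**n).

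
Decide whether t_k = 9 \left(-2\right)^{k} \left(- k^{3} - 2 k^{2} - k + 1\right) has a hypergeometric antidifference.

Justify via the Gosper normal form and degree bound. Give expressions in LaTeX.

r(k) = 2*(-k**3 - 5*k**2 - 8*k - 3)/(k**3 + 2*k**2 + k - 1) after simplifying.
Normal form (A,B,C) = (-2, 1, k**3 + 2*k**2 + k - 1).
Need (-2)·f(k+1) − (1)·f(k) = k**3 + 2*k**2 + k - 1.
deg f ≤ 3 (via 0,0,3).
Match coefficients ⇒ f(k) = -(k**3 - k - 1)/3.
R(k) = B(k−1)·f(k)/C(k) = -(k**3 - k - 1)/(3*(k**3 + 2*k**2 + k - 1)); s_k = R·t_k = 3*(-2)**k*(k**3 - k - 1).
Δs = 9*(-2)**k*(-k**3 - 2*k**2 - k + 1), as required.

Yes. s_k = 3 \left(-2\right)^{k} \left(k^{3} - k - 1\right).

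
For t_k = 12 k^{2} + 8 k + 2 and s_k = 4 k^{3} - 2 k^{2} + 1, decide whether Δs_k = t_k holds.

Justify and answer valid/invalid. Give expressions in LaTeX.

valid (s_(k+1) − s_k reduces to t_k)

s_(k+1) = 4*(k + 1)**3 - 2*(k + 1)**2 + 1
s_(k+1) − s_k = 12*k**2 + 8*k + 2
(s_(k+1) − s_k) − t_k = 0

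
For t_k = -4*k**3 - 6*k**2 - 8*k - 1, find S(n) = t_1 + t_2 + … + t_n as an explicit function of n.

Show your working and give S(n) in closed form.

S(n) = n*(-n**3 - 4*n**2 - 8*n - 6)

Ratio r(k) = (4*k**3 + 18*k**2 + 32*k + 19)/(4*k**3 + 6*k**2 + 8*k + 1).
Normal form (A,B,C) = (1, 1, k**3 + 3*k**2/2 + 2*k + 1/4).
Need (1)·f(k+1) − (1)·f(k) = k**3 + 3*k**2/2 + 2*k + 1/4.
Bound: deg f ≤ 4.
A polynomial solution: f(k) = k*(k**3 + 2*k - 2)/4.
Certificate R = B(k−1)f/C = k*(k**3 + 2*k - 2)/(4*k**3 + 6*k**2 + 8*k + 1) gives s_k = k*(-k**3 - 2*k + 2).
Verify: -4*k**3 - 6*k**2 - 8*k - 1 matches t_k.
Evaluate: s_(n+1) = -n**4 - 4*n**3 - 8*n**2 - 6*n - 1; subtract s_(1) = -1 ⇒ S(n) = n*(-n**3 - 4*n**2 - 8*n - 6).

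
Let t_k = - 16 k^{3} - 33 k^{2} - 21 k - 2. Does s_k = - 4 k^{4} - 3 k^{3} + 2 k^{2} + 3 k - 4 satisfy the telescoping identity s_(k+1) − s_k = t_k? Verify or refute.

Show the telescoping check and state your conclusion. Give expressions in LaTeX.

Valid — Δs_k = t_k.

s_(k+1) = -4*k**4 - 19*k**3 - 31*k**2 - 18*k - 6
s_(k+1) − s_k = -16*k**3 - 33*k**2 - 21*k - 2
(s_(k+1) − s_k) − t_k = 0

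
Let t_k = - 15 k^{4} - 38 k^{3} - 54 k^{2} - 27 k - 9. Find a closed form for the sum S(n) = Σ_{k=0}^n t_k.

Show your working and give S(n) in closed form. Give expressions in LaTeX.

Ratio r(k) = (15*k**4 + 98*k**3 + 258*k**2 + 309*k + 143)/(15*k**4 + 38*k**3 + 54*k**2 + 27*k + 9).
A = 1, B = 1, C = k**4 + 38*k**3/15 + 18*k**2/5 + 9*k/5 + 3/5.
Need (1)·f(k+1) − (1)·f(k) = k**4 + 38*k**3/15 + 18*k**2/5 + 9*k/5 + 3/5.
Degrees (0,0,4) ⇒ d ≤ 5.
A polynomial solution: f(k) = k*(3*k**4 + 2*k**3 + 4*k**2 - 4*k + 4)/15.
R(k) = B(k−1)·f(k)/C(k) = k*(3*k**4 + 2*k**3 + 4*k**2 - 4*k + 4)/(15*k**4 + 38*k**3 + 54*k**2 + 27*k + 9); s_k = R·t_k = k*(-3*k**4 - 2*k**3 - 4*k**2 + 4*k - 4).
Check: Δs_k = -15*k**4 - 38*k**3 - 54*k**2 - 27*k - 9. ✓
Σ_(k=0)^n t_k = s_(n+1) − s_(0) = (-3*n**5 - 17*n**4 - 42*n**3 - 50*n**2 - 31*n - 9) − (0), i.e. -3*n**5 - 17*n**4 - 42*n**3 - 50*n**2 - 31*n - 9.

S(n) = - 3 n^{5} - 17 n^{4} - 42 n^{3} - 50 n^{2} - 31 n - 9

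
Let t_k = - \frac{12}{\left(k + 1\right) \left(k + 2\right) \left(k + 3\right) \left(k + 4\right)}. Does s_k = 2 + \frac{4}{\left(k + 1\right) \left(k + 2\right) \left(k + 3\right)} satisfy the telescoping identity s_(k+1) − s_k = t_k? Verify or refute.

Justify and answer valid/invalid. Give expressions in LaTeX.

s_(k+1) = 2 + 4/((k + 2)*(k + 3)*(k + 4))
s_(k+1) − s_k = -12/((k + 1)*(k + 2)*(k + 3)*(k + 4))
(s_(k+1) − s_k) − t_k = 0

valid (s_(k+1) − s_k reduces to t_k)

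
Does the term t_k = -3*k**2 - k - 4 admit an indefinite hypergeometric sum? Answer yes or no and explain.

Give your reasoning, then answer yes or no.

Yes. s_k = k*(-k**2 + k - 4).

The ratio is (k + 3*(k + 1)**2 + 5)/(3*k**2 + k + 4).
So A=1 and B=1, with C=k**2 + k/3 + 4/3.
Key eq: (1)·f(k+1) = (1)·f(k) + (k**2 + k/3 + 4/3).
Bound: deg f ≤ 3.
Coefficient equations give f(k) = k*(k**2 - k + 4)/3.
R(k) = B(k−1)·f(k)/C(k) = k*(k**2 - k + 4)/(3*k**2 + k + 4); s_k = R·t_k = k*(-k**2 + k - 4).
Δs = -3*k**2 - k - 4, as required.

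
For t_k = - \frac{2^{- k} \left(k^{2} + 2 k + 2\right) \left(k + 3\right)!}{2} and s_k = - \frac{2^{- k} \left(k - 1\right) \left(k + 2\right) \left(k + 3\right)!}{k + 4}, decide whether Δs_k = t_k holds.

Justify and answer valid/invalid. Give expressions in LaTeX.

Invalid: residual \frac{2^{- k} \left(k^{3} + 6 k^{2} + 8 k + 10\right) \left(k + 3\right)!}{\left(k + 4\right) \left(k + 5\right)} ≠ 0.

s_(k+1) = -k*(k + 3)*factorial(k + 4)/(2*2**k*(k + 5))
s_(k+1) − s_k = -(k**4 + 9*k**3 + 28*k**2 + 42*k + 20)*factorial(k + 3)/(2*2**k*(k + 4)*(k + 5))
(s_(k+1) − s_k) − t_k = (k**3 + 6*k**2 + 8*k + 10)*factorial(k + 3)/(2**k*(k + 4)*(k + 5))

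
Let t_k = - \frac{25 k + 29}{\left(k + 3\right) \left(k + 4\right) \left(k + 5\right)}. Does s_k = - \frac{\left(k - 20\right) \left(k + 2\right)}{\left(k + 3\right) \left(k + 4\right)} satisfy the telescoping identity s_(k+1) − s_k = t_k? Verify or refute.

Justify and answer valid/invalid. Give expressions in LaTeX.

Valid — Δs_k = t_k.

s_(k+1) = -(k - 19)*(k + 3)/((k + 4)*(k + 5))
s_(k+1) − s_k = (-25*k - 29)/(k**3 + 12*k**2 + 47*k + 60)
(s_(k+1) − s_k) − t_k = 0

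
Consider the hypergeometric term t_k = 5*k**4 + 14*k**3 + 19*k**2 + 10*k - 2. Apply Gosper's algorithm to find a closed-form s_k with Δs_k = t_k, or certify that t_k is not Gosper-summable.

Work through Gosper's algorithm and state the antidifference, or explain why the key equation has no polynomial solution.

s_k = k*(k**4 + k**3 + k**2 - k - 4)

Compute t_(k+1)/t_k: get (5*k**4 + 34*k**3 + 91*k**2 + 110*k + 46)/(5*k**4 + 14*k**3 + 19*k**2 + 10*k - 2).
Take A(k)=1, B(k)=1, C(k)=k**4 + 14*k**3/5 + 19*k**2/5 + 2*k - 2/5.
Set up (1)·f(k+1) − (1)·f(k) − (k**4 + 14*k**3/5 + 19*k**2/5 + 2*k - 2/5) = 0.
deg f ≤ 5 (via 0,0,4).
Solving with deg f ≤ 5: f(k) = k*(k**4 + k**3 + k**2 - k - 4)/5.
Certificate R = B(k−1)f/C = k*(k**4 + k**3 + k**2 - k - 4)/(5*k**4 + 14*k**3 + 19*k**2 + 10*k - 2) gives s_k = k*(k**4 + k**3 + k**2 - k - 4).
Verify: 5*k**4 + 14*k**3 + 19*k**2 + 10*k - 2 matches t_k.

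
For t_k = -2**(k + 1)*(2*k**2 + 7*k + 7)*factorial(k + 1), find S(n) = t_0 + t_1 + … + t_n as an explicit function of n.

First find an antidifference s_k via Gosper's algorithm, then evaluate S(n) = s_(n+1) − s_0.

S(n) = -4*2**n*n*factorial(n + 2) - 8*2**n*factorial(n + 2) + 2

r(k) = 2*(2*k**3 + 15*k**2 + 38*k + 32)/(2*k**2 + 7*k + 7) after simplifying.
Normal form (A,B,C) = (2*k + 4, 1, k**2 + 7*k/2 + 7/2).
Solve (2*k + 4)·f(k+1) − (1)·f(k) = k**2 + 7*k/2 + 7/2.
Bound: deg f ≤ 1.
Solve for f: f(k) = (k + 1)/2 (degree 1 ≤ 1).
R(k) = B(k−1)·f(k)/C(k) = (k + 1)/(2*k**2 + 7*k + 7); s_k = R·t_k = -2**(k + 1)*(k + 1)*factorial(k + 1).
Check: Δs_k = -2**(k + 1)*(2*k**2 + 7*k + 7)*factorial(k + 1). ✓
Σ_(k=0)^n t_k = s_(n+1) − s_(0) = (-2**(n + 2)*(n + 2)*factorial(n + 2)) − (-2), i.e. -4*2**n*n*factorial(n + 2) - 8*2**n*factorial(n + 2) + 2.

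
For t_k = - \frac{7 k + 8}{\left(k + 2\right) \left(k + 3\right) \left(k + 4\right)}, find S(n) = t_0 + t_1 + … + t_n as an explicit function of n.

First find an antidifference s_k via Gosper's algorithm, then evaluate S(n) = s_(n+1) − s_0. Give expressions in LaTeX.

S(n) = \frac{- 11 n^{2} - 35 n - 24}{6 \left(n^{2} + 7 n + 12\right)}

Ratio r(k) = (k + 2)*(7*k + 15)/((k + 5)*(7*k + 8)).
Factor: A=k + 2; B=k + 5; C=k + 8/7.
Key eq: (k + 2)·f(k+1) = (k + 4)·f(k) + (k + 8/7).
From deg A=1, deg B=1, deg C=1: d=2.
Solve for f: f(k) = k*(11*k + 13)/42 (degree 2 ≤ 2).
So s_k = (B(k−1)f/C)·t_k = (k*(k + 4)*(11*k + 13)/(6*(7*k + 8)))·t_k = k*(-11*k - 13)/(6*(k + 2)*(k + 3)).
Check: Δs_k = (-7*k - 8)/(k**3 + 9*k**2 + 26*k + 24). ✓
s_(n+1) = (-11*n**2 - 35*n - 24)/(6*(n**2 + 7*n + 12)) and s_(0) = 0, so S(n) = (-11*n**2 - 35*n - 24)/(6*(n**2 + 7*n + 12)).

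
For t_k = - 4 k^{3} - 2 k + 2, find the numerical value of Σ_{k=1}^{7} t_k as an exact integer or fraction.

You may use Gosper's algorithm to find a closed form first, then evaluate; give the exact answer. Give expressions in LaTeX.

Σ = -3178

Compute t_(k+1)/t_k: get (k + 2*(k + 1)**3)/(2*k**3 + k - 1).
So A=1 and B=1, with C=k**3 + k/2 - 1/2.
Need (1)·f(k+1) − (1)·f(k) = k**3 + k/2 - 1/2.
From deg A=0, deg B=0, deg C=3: d=4.
A polynomial solution: f(k) = k*(k**3 - 2*k**2 + 2*k - 3)/4.
Certificate R = B(k−1)f/C = k*(k**3 - 2*k**2 + 2*k - 3)/(2*(2*k**3 + k - 1)) gives s_k = k*(-k**3 + 2*k**2 - 2*k + 3).
Δs = -4*k**3 - 2*k + 2, as required.
Sum = s_(8) − s_(1); s_(8) = -3176, s_(1) = 2 ⇒ -3178.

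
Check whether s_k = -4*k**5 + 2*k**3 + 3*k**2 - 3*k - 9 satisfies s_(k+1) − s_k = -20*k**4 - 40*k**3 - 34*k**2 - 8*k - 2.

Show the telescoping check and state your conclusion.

s_(k+1) = -3*k - 4*(k + 1)**5 + 2*(k + 1)**3 + 3*(k + 1)**2 - 12
s_(k+1) − s_k = -20*k**4 - 40*k**3 - 34*k**2 - 8*k - 2
(s_(k+1) − s_k) − t_k = 0

Valid: the claim telescopes to t_k.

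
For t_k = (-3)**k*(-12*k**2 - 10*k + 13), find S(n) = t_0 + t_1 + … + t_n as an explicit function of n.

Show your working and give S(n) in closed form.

t_(k+1)/t_k = 3*(-10*k - 12*(k + 1)**2 + 3)/(12*k**2 + 10*k - 13).
Take A(k)=-3, B(k)=1, C(k)=k**2 + 5*k/6 - 13/12.
f must satisfy (-3)·f(k+1) − (1)·f(k) = k**2 + 5*k/6 - 13/12.
Degrees (0,0,2) ⇒ d ≤ 2.
A polynomial solution: f(k) = -(3*k**2 - 2*k - 4)/12.
Then R = B(k−1)f/C = -(3*k**2 - 2*k - 4)/(12*k**2 + 10*k - 13), so s_k = R(k)·t_k = (-3)**k*(3*k**2 - 2*k - 4).
s_(k+1) − s_k = (-3)**k*(-12*k**2 - 10*k + 13) = t_k.
Σ_(k=0)^n t_k = s_(n+1) − s_(0) = ((-3)**(n + 1)*(3*n**2 + 4*n - 3)) − (-4), i.e. -9*(-3)**n*n**2 - 12*(-3)**n*n + 9*(-3)**n + 4.

S(n) = -9*(-3)**n*n**2 - 12*(-3)**n*n + 9*(-3)**n + 4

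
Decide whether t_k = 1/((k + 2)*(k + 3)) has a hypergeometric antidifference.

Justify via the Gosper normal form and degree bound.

The ratio is (k + 2)/(k + 4).
So A=k + 2 and B=k + 4, with C=1.
Solve (k + 2)·f(k+1) − (k + 3)·f(k) = 1.
From deg A=1, deg B=1, deg C=0: d=1.
Solving with deg f ≤ 1: f(k) = k/2.
Get s_k = R·t_k = k/(2*(k + 2)) with R(k) = B(k−1)f(k)/C(k) = k*(k + 3)/2.
Δs = 1/(k**2 + 5*k + 6), as required.

Yes. s_k = k/(2*(k + 2)).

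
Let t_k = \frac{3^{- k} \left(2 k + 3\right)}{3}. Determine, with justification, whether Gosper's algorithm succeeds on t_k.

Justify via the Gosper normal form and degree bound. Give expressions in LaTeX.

Step 1: r(k) = (2*k + 5)/(3*(2*k + 3)).
So A=1/3 and B=1, with C=k + 3/2.
Solve (1/3)·f(k+1) − (1)·f(k) = k + 3/2.
From deg A=0, deg B=0, deg C=1: d=1.
Coefficient equations give f(k) = -3*(k + 2)/2.
R(k) = B(k−1)·f(k)/C(k) = -3*(k + 2)/(2*k + 3); s_k = R·t_k = (-k - 2)/3**k.
Δs = (2*k + 3)/(3*3**k), as required.

Yes. s_k = 3^{- k} \left(- k - 2\right).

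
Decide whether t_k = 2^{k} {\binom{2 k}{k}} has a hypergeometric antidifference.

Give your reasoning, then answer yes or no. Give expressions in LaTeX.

No — key equation has no polynomial f.

The ratio is 4*(2*k + 1)/(k + 1).
A = 8*k + 4, B = k + 1, C = 1.
f must satisfy (8*k + 4)·f(k+1) − (k)·f(k) = 1.
deg f ≤ -1 (via 1,1,0).
Bound -1 < 0, so the key equation has no polynomial solution.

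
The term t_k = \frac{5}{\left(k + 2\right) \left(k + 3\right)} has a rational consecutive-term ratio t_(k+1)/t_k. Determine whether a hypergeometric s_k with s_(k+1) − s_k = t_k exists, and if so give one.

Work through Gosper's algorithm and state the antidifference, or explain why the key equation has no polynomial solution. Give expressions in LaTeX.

s_k = \frac{5 k}{2 \left(k + 2\right)}

r(k) = (k + 2)/(k + 4) after simplifying.
Gosper form: A/B · C(k+1)/C(k) with A=k + 2, B=k + 4, C=1.
Key eq: (k + 2)·f(k+1) = (k + 3)·f(k) + (1).
d = 1 from the (1,1,0) case.
Solve for f: f(k) = k/2 (degree 1 ≤ 1).
So s_k = (B(k−1)f/C)·t_k = (k*(k + 3)/2)·t_k = 5*k/(2*(k + 2)).
Check: Δs_k = 5/(k**2 + 5*k + 6). ✓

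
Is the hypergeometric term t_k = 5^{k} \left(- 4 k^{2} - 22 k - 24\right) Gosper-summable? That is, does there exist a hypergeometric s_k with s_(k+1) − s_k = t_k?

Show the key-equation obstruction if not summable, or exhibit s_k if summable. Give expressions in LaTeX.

Step 1: r(k) = 5*(2*k**2 + 15*k + 25)/(2*k**2 + 11*k + 12).
A = 5, B = 1, C = k**2 + 11*k/2 + 6.
Solve (5)·f(k+1) − (1)·f(k) = k**2 + 11*k/2 + 6.
From deg A=0, deg B=0, deg C=2: d=2.
A polynomial solution: f(k) = (k**2 + 3*k + 1)/4.
R(k) = B(k−1)·f(k)/C(k) = (k**2 + 3*k + 1)/(2*(k + 4)*(2*k + 3)); s_k = R·t_k = 5**k*(-k**2 - 3*k - 1).
s_(k+1) − s_k = 5**k*(-4*k**2 - 22*k - 24) = t_k.

Yes. s_k = 5^{k} \left(- k^{2} - 3 k - 1\right).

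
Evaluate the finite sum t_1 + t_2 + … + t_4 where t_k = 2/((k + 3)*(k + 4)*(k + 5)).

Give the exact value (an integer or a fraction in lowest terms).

The ratio is (k + 3)/(k + 6).
Take A(k)=k + 3, B(k)=k + 6, C(k)=1.
Solve (k + 3)·f(k+1) − (k + 5)·f(k) = 1.
Bound: deg f ≤ 2.
Solving with deg f ≤ 2: f(k) = k*(k + 7)/24.
So s_k = (B(k−1)f/C)·t_k = (k*(k + 5)*(k + 7)/24)·t_k = k*(k + 7)/(12*(k + 3)*(k + 4)).
s_(k+1) − s_k = 2/(k**3 + 12*k**2 + 47*k + 60) = t_k.
Telescoping: Σ = s_(5) − s_(1) = 5/72 − (1/30) = 13/360.

Σ = 13/360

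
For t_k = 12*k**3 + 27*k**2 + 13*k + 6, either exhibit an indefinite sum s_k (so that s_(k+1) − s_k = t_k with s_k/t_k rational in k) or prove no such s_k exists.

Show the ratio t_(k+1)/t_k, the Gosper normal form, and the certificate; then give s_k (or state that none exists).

Compute t_(k+1)/t_k: get (12*k**3 + 63*k**2 + 103*k + 58)/(12*k**3 + 27*k**2 + 13*k + 6).
A = 1, B = 1, C = k**3 + 9*k**2/4 + 13*k/12 + 1/2.
f must satisfy (1)·f(k+1) − (1)·f(k) = k**3 + 9*k**2/4 + 13*k/12 + 1/2.
From deg A=0, deg B=0, deg C=3: d=4.
Match coefficients ⇒ f(k) = k*(k + 2)*(3*k**2 - 3*k + 2)/12.
Get s_k = R·t_k = k*(3*k**3 + 3*k**2 - 4*k + 4) with R(k) = B(k−1)f(k)/C(k) = k*(k + 2)*(3*k**2 - 3*k + 2)/(12*k**3 + 27*k**2 + 13*k + 6).
Verify: 12*k**3 + 27*k**2 + 13*k + 6 matches t_k.

s_k = k*(3*k**3 + 3*k**2 - 4*k + 4)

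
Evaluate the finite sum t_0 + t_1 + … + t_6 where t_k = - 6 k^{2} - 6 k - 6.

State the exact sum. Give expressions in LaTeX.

r(k) = (k + (k + 1)**2 + 2)/(k**2 + k + 1) after simplifying.
Normal form (A,B,C) = (1, 1, k**2 + k + 1).
f must satisfy (1)·f(k+1) − (1)·f(k) = k**2 + k + 1.
d = 3 from the (0,0,2) case.
A polynomial solution: f(k) = k*(k**2 + 2)/3.
R(k) = B(k−1)·f(k)/C(k) = k*(k**2 + 2)/(3*(k**2 + k + 1)); s_k = R·t_k = 2*k*(-k**2 - 2).
s_(k+1) − s_k = -6*k**2 - 6*k - 6 = t_k.
Evaluate s at k=7 and k=0: -714 and 0; difference -714.

Σ = -714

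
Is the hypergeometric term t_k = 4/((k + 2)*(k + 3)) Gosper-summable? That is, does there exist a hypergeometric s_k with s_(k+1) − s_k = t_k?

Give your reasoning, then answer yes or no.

The ratio is (k + 2)/(k + 4).
Factor: A=k + 2; B=k + 4; C=1.
Key eq: (k + 2)·f(k+1) = (k + 3)·f(k) + (1).
From deg A=1, deg B=1, deg C=0: d=1.
Coefficient equations give f(k) = k/2.
Then R = B(k−1)f/C = k*(k + 3)/2, so s_k = R(k)·t_k = 2*k/(k + 2).
Check: Δs_k = 4/(k**2 + 5*k + 6). ✓

Yes. s_k = 2*k/(k + 2).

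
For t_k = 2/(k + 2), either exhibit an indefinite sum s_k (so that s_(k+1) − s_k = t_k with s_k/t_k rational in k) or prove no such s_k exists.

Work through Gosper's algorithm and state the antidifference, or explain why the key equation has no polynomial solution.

Ratio r(k) = (k + 2)/(k + 3).
Normal form (A,B,C) = (k + 2, k + 3, 1).
f must satisfy (k + 2)·f(k+1) − (k + 2)·f(k) = 1.
deg f ≤ 0 (via 1,1,0).
Put f(k) = c0: A·f(k+1) − B(k−1)·f(k) − C = -1; need -1 = 0 — inconsistent ⇒ no f, not summable.

not Gosper-summable; s_k does not exist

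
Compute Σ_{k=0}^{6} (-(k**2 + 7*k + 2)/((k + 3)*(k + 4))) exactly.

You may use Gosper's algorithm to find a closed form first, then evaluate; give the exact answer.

The ratio is (k + 3)*(7*k + (k + 1)**2 + 9)/((k + 5)*(k**2 + 7*k + 2)).
Factor: A=k + 3; B=k + 5; C=k**2 + 7*k + 2.
f must satisfy (k + 3)·f(k+1) − (k + 4)·f(k) = k**2 + 7*k + 2.
Degrees (1,1,2) ⇒ d ≤ 2.
Coefficient equations give f(k) = k*(3*k - 1)/3.
R(k) = B(k−1)·f(k)/C(k) = k*(k + 4)*(3*k - 1)/(3*(k**2 + 7*k + 2)); s_k = R·t_k = k*(1 - 3*k)/(3*(k + 3)).
Δs = (-k**2 - 7*k - 2)/(k**2 + 7*k + 12), as required.
Σ_(k=0)^(6) t_k = s_(7) − s_(0) = -14/3 − (0) = -14/3.

Σ = -14/3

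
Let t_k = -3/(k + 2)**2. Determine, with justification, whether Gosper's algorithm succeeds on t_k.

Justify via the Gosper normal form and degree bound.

No. Not Gosper-summable.

The ratio is (k + 2)**2/(k + 3)**2.
A = k**2 + 4*k + 4, B = k**2 + 6*k + 9, C = 1.
f must satisfy (k**2 + 4*k + 4)·f(k+1) − (k**2 + 4*k + 4)·f(k) = 1.
deg f ≤ 0 (via 2,2,0).
Generic f = c0 gives residual -1; -1 = 0 cannot hold, so t_k is not Gosper-summable.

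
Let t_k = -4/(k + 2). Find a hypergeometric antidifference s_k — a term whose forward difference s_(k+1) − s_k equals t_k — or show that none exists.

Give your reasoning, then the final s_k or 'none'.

none — t_k is not Gosper-summable

t_(k+1)/t_k = (k + 2)/(k + 3).
Take A(k)=k + 2, B(k)=k + 3, C(k)=1.
Need (k + 2)·f(k+1) − (k + 2)·f(k) = 1.
d = 0 from the (1,1,0) case.
f = c0 ⇒ A·f(k+1) − B(k−1)·f(k) − C = -1. The system {-1 = 0} is inconsistent; no antidifference.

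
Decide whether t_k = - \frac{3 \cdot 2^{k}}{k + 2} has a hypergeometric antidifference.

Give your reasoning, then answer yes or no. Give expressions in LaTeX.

Step 1: r(k) = 2*(k + 2)/(k + 3).
Normal form (A,B,C) = (2*k + 4, k + 3, 1).
Set up (2*k + 4)·f(k+1) − (k + 2)·f(k) − (1) = 0.
From deg A=1, deg B=1, deg C=0: d=-1.
Negative degree bound (-1): no f exists, t_k not Gosper-summable.

No — negative degree bound, so no certificate f.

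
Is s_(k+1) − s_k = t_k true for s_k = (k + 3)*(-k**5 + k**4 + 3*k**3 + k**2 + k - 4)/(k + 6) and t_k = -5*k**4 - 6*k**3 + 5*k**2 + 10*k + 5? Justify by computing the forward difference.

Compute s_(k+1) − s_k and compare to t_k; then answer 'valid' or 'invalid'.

Invalid: residual 3*(4*k**5 + 37*k**4 + 34*k**3 - 39*k**2 - 64*k - 34)/(k**2 + 13*k + 42) ≠ 0.

s_(k+1) = (k + 4)*(k - (k + 1)**5 + (k + 1)**4 + 3*(k + 1)**3 + (k + 1)**2 - 3)/(k + 7)
s_(k+1) − s_k = (-5*k**6 - 59*k**5 - 172*k**4 - 75*k**3 + 228*k**2 + 293*k + 108)/(k**2 + 13*k + 42)
(s_(k+1) − s_k) − t_k = 3*(4*k**5 + 37*k**4 + 34*k**3 - 39*k**2 - 64*k - 34)/(k**2 + 13*k + 42)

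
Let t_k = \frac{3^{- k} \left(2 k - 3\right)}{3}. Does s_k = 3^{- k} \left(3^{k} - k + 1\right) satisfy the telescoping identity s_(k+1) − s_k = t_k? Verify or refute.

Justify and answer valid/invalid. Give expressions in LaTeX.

s_(k+1) = 1 - k/(3*3**k)
s_(k+1) − s_k = (2*k - 3)/(3*3**k)
(s_(k+1) − s_k) − t_k = 0

valid (s_(k+1) − s_k reduces to t_k)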